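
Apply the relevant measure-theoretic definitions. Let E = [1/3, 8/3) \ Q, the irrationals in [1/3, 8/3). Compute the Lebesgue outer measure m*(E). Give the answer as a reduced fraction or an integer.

The interval I = [1/3, 8/3) has m(I) = 8/3 - 1/3 = 7/3 (endpoints are measure-zero, so open/closed/half-open agree). Write I = (I cap Q) u (I \ Q). The rationals in I are countable, so m*(I cap Q) = 0 (cover each rational by intervals whose total length is arbitrarily small). By countable subadditivity m*(I) <= m*(I cap Q) + m*(I \ Q), hence m*(I \ Q) >= m(I) = 7/3. The reverse inequality m*(I \ Q) <= m*(I) = 7/3 is trivial since (I \ Q) is a subset of I. Therefore m*(I \ Q) = 7/3.

7/3


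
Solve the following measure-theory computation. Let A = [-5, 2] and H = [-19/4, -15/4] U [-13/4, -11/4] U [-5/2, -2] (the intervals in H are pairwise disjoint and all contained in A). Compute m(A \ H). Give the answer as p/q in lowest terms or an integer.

The ambient interval has length m(A) = 2 - (-5) = 7.
Since the holes are disjoint and sit inside A, by finite additivity
  m(H) = sum_i (b_i - a_i), and m(A \ H) = m(A) - m(H).
Computing the hole measures:
  m(H_1) = -15/4 - (-19/4) = 1.
  m(H_2) = -11/4 - (-13/4) = 1/2.
  m(H_3) = -2 - (-5/2) = 1/2.
Summed: m(H) = 1 + 1/2 + 1/2 = 2.
So m(A \ H) = 7 - 2 = 5.

5


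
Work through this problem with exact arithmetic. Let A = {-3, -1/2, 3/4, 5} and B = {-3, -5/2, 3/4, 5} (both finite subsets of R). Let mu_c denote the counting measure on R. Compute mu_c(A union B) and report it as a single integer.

Counting measure on a finite set equals cardinality. By inclusion-exclusion, |A union B| = |A| + |B| - |A cap B|.
|A| = 4, |B| = 4, |A cap B| = 3.
So mu_c(A union B) = 4 + 4 - 3 = 5.

5


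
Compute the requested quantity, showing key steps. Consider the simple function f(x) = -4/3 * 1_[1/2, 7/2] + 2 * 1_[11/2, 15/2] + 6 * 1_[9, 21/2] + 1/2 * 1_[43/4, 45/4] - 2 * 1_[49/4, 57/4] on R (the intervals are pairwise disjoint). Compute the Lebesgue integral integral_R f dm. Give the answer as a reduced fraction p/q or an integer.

For a simple function f = sum_i c_i * 1_{A_i} with disjoint A_i,
  integral f dm = sum_i c_i * m(A_i).
Lengths of the A_i:
  m(A_1) = 7/2 - 1/2 = 3.
  m(A_2) = 15/2 - 11/2 = 2.
  m(A_3) = 21/2 - 9 = 3/2.
  m(A_4) = 45/4 - 43/4 = 1/2.
  m(A_5) = 57/4 - 49/4 = 2.
Contributions c_i * m(A_i):
  (-4/3) * (3) = -4.
  (2) * (2) = 4.
  (6) * (3/2) = 9.
  (1/2) * (1/2) = 1/4.
  (-2) * (2) = -4.
Total: -4 + 4 + 9 + 1/4 - 4 = 21/4.

21/4


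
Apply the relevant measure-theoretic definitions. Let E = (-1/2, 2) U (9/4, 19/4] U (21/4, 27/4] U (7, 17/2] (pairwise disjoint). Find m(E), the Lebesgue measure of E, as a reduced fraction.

For pairwise disjoint intervals, m(union_i I_i) = sum_i m(I_i),
and m is invariant under swapping open/closed endpoints (single points have measure 0).
So m(E) = sum_i (b_i - a_i).
  I_1 has length 2 - (-1/2) = 5/2.
  I_2 has length 19/4 - 9/4 = 5/2.
  I_3 has length 27/4 - 21/4 = 3/2.
  I_4 has length 17/2 - 7 = 3/2.
Summing:
  m(E) = 5/2 + 5/2 + 3/2 + 3/2 = 8.

8


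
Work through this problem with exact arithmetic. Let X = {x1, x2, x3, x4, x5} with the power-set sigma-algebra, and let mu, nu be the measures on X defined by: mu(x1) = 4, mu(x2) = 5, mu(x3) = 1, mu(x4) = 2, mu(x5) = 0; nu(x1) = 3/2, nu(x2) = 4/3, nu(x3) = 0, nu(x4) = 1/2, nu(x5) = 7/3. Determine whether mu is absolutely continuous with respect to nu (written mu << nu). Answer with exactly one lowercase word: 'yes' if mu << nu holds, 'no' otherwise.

mu << nu means: every nu-null measurable set is also mu-null; equivalently, for every atom x, if nu({x}) = 0 then mu({x}) = 0.
Checking each atom:
  x1: nu = 3/2 > 0 -> no constraint.
  x2: nu = 4/3 > 0 -> no constraint.
  x3: nu = 0, mu = 1 > 0 -> violates mu << nu.
  x4: nu = 1/2 > 0 -> no constraint.
  x5: nu = 7/3 > 0 -> no constraint.
The atom(s) x3 violate the condition (nu = 0 but mu > 0). Therefore mu is NOT absolutely continuous w.r.t. nu.

no


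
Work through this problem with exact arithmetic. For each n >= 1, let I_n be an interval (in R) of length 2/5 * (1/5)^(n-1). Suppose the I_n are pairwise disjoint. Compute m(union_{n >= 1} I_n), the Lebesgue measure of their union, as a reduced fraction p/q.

By countable additivity of the Lebesgue measure on pairwise disjoint measurable sets,
  m(union_{n >= 1} I_n) = sum_{n >= 1} m(I_n) = sum_{n >= 1} a * r^(n-1),
  with a = 2/5 and r = 1/5.
Since 0 < r = 1/5 < 1, the geometric series converges:
  sum_{n >= 1} a * r^(n-1) = a / (1 - r).
  = 2/5 / (1 - 1/5)
  = 2/5 / (4/5)
  = 1/2.

1/2


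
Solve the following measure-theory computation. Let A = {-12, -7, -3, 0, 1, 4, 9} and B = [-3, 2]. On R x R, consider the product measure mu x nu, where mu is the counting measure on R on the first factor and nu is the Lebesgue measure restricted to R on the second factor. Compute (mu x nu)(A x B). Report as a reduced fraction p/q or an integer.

For a measurable rectangle A x B, the product measure satisfies
  (mu x nu)(A x B) = mu(A) * nu(B).
  mu(A) = 7.
  nu(B) = 5.
  (mu x nu)(A x B) = 7 * 5 = 35.

35


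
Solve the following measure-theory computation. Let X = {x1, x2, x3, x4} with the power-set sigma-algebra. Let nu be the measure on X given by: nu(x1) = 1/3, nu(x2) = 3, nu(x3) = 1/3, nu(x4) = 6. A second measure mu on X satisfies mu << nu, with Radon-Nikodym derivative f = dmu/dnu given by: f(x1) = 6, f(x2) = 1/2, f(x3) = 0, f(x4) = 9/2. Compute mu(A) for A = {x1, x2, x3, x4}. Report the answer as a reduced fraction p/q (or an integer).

By the defining property of the Radon-Nikodym derivative, for every measurable set A,
  mu(A) = integral_A f dnu.
Since nu is a discrete measure concentrated on the atoms of X, the integral over A reduces to the sum
  mu(A) = sum_{x in A} f(x) * nu({x}).
Computing each term:
  x1: f(x1) * nu(x1) = 6 * 1/3 = 2.
  x2: f(x2) * nu(x2) = 1/2 * 3 = 3/2.
  x3: f(x3) * nu(x3) = 0 * 1/3 = 0.
  x4: f(x4) * nu(x4) = 9/2 * 6 = 27.
Summing: mu(A) = 2 + 3/2 + 0 + 27 = 61/2.

61/2


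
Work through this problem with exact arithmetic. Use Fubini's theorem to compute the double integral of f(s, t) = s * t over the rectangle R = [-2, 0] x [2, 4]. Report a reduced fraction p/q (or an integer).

f(s, t) is a tensor product of a function of s and a function of t, and both factors are bounded continuous (hence Lebesgue integrable) on the rectangle, so Fubini's theorem applies:
  integral_R f d(m x m) = (integral_a1^b1 s ds) * (integral_a2^b2 t dt).
Inner integral in s: integral_{-2}^{0} s ds = (0^2 - (-2)^2)/2
  = -2.
Inner integral in t: integral_{2}^{4} t dt = (4^2 - 2^2)/2
  = 6.
Product: (-2) * (6) = -12.

-12


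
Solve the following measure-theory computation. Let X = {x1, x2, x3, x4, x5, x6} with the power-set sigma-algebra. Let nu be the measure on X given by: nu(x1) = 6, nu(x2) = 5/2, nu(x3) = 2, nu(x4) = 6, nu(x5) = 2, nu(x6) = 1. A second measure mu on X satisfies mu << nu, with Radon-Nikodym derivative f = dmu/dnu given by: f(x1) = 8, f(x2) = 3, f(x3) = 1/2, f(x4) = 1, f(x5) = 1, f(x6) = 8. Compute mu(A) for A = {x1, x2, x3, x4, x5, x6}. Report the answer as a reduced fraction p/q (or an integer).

By the defining property of the Radon-Nikodym derivative, for every measurable set A,
  mu(A) = integral_A f dnu.
Since nu is a discrete measure concentrated on the atoms of X, the integral over A reduces to the sum
  mu(A) = sum_{x in A} f(x) * nu({x}).
Computing each term:
  x1: f(x1) * nu(x1) = 8 * 6 = 48.
  x2: f(x2) * nu(x2) = 3 * 5/2 = 15/2.
  x3: f(x3) * nu(x3) = 1/2 * 2 = 1.
  x4: f(x4) * nu(x4) = 1 * 6 = 6.
  x5: f(x5) * nu(x5) = 1 * 2 = 2.
  x6: f(x6) * nu(x6) = 8 * 1 = 8.
Summing: mu(A) = 48 + 15/2 + 1 + 6 + 2 + 8 = 145/2.

145/2


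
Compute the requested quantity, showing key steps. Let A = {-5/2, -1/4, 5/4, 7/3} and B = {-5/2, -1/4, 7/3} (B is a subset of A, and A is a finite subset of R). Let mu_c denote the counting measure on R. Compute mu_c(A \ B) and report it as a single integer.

Counting measure assigns mu_c(E) = |E| (number of elements) when E is finite. For B subset A, A \ B is the set of elements of A not in B, so |A \ B| = |A| - |B|.
|A| = 4, |B| = 3, so mu_c(A \ B) = 4 - 3 = 1.

1


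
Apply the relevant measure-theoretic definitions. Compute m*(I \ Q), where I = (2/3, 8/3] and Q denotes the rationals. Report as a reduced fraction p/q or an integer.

The interval I = (2/3, 8/3] has m(I) = 8/3 - 2/3 = 2 (endpoints are measure-zero, so open/closed/half-open agree). Write I = (I cap Q) u (I \ Q). The rationals in I are countable, so m*(I cap Q) = 0 (cover each rational by intervals whose total length is arbitrarily small). By countable subadditivity m*(I) <= m*(I cap Q) + m*(I \ Q), hence m*(I \ Q) >= m(I) = 2. The reverse inequality m*(I \ Q) <= m*(I) = 2 is trivial since (I \ Q) is a subset of I. Therefore m*(I \ Q) = 2.

2


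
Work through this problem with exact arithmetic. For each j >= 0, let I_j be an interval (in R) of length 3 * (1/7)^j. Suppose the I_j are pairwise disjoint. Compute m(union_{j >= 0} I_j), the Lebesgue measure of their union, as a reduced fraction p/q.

By countable additivity of the Lebesgue measure on pairwise disjoint measurable sets,
  m(union_{j >= 0} I_j) = sum_{j >= 0} m(I_j) = sum_{j >= 0} a * r^j,
  with a = 3 and r = 1/7.
Since 0 < r = 1/7 < 1, the geometric series converges:
  sum_{j >= 0} a * r^j = a / (1 - r).
  = 3 / (1 - 1/7)
  = 3 / (6/7)
  = 7/2.

7/2


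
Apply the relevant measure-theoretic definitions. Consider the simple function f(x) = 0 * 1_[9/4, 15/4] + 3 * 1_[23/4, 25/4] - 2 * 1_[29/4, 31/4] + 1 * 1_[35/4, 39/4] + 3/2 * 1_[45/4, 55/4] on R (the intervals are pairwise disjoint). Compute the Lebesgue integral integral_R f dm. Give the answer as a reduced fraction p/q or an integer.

For a simple function f = sum_i c_i * 1_{A_i} with disjoint A_i,
  integral f dm = sum_i c_i * m(A_i).
Lengths of the A_i:
  m(A_1) = 15/4 - 9/4 = 3/2.
  m(A_2) = 25/4 - 23/4 = 1/2.
  m(A_3) = 31/4 - 29/4 = 1/2.
  m(A_4) = 39/4 - 35/4 = 1.
  m(A_5) = 55/4 - 45/4 = 5/2.
Contributions c_i * m(A_i):
  (0) * (3/2) = 0.
  (3) * (1/2) = 3/2.
  (-2) * (1/2) = -1.
  (1) * (1) = 1.
  (3/2) * (5/2) = 15/4.
Total: 0 + 3/2 - 1 + 1 + 15/4 = 21/4.

21/4


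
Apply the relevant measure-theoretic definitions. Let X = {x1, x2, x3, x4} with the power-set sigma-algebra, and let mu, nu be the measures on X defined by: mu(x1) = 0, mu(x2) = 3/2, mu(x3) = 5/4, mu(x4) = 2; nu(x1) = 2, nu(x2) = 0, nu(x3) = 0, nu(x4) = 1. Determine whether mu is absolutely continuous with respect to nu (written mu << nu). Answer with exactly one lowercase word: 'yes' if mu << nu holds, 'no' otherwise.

mu << nu means: every nu-null measurable set is also mu-null; equivalently, for every atom x, if nu({x}) = 0 then mu({x}) = 0.
Checking each atom:
  x1: nu = 2 > 0 -> no constraint.
  x2: nu = 0, mu = 3/2 > 0 -> violates mu << nu.
  x3: nu = 0, mu = 5/4 > 0 -> violates mu << nu.
  x4: nu = 1 > 0 -> no constraint.
The atom(s) x2, x3 violate the condition (nu = 0 but mu > 0). Therefore mu is NOT absolutely continuous w.r.t. nu.

no


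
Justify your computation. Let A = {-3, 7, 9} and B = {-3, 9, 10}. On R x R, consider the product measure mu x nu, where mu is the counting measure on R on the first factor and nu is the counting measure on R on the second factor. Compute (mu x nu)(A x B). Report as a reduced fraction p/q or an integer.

For a measurable rectangle A x B, the product measure satisfies
  (mu x nu)(A x B) = mu(A) * nu(B).
  mu(A) = 3.
  nu(B) = 3.
  (mu x nu)(A x B) = 3 * 3 = 9.

9


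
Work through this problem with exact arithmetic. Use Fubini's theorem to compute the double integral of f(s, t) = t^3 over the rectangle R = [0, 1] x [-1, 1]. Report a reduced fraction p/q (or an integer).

f(s, t) is a tensor product of a function of s and a function of t, and both factors are bounded continuous (hence Lebesgue integrable) on the rectangle, so Fubini's theorem applies:
  integral_R f d(m x m) = (integral_a1^b1 1 ds) * (integral_a2^b2 t^3 dt).
Inner integral in s: integral_{0}^{1} 1 ds = (1^1 - 0^1)/1
  = 1.
Inner integral in t: integral_{-1}^{1} t^3 dt = (1^4 - (-1)^4)/4
  = 0.
Product: (1) * (0) = 0.

0


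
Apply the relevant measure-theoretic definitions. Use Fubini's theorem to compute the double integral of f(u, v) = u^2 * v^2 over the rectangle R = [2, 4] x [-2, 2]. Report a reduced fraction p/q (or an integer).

f(u, v) is a tensor product of a function of u and a function of v, and both factors are bounded continuous (hence Lebesgue integrable) on the rectangle, so Fubini's theorem applies:
  integral_R f d(m x m) = (integral_a1^b1 u^2 du) * (integral_a2^b2 v^2 dv).
Inner integral in u: integral_{2}^{4} u^2 du = (4^3 - 2^3)/3
  = 56/3.
Inner integral in v: integral_{-2}^{2} v^2 dv = (2^3 - (-2)^3)/3
  = 16/3.
Product: (56/3) * (16/3) = 896/9.

896/9


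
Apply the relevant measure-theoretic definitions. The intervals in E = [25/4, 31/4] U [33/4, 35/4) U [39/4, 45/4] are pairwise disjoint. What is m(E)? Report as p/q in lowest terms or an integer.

For pairwise disjoint intervals, m(union_i I_i) = sum_i m(I_i),
and m is invariant under swapping open/closed endpoints (single points have measure 0).
So m(E) = sum_i (b_i - a_i).
  I_1 has length 31/4 - 25/4 = 3/2.
  I_2 has length 35/4 - 33/4 = 1/2.
  I_3 has length 45/4 - 39/4 = 3/2.
Summing:
  m(E) = 3/2 + 1/2 + 3/2 = 7/2.

7/2


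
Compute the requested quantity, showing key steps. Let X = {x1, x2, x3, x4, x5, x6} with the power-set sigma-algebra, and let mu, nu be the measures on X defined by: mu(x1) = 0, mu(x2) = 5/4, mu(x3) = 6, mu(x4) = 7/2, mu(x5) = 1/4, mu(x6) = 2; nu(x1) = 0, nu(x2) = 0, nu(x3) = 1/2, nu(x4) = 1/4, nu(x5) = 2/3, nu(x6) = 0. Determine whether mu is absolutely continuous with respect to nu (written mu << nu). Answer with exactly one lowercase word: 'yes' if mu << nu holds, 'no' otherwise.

mu << nu means: every nu-null measurable set is also mu-null; equivalently, for every atom x, if nu({x}) = 0 then mu({x}) = 0.
Checking each atom:
  x1: nu = 0, mu = 0 -> consistent with mu << nu.
  x2: nu = 0, mu = 5/4 > 0 -> violates mu << nu.
  x3: nu = 1/2 > 0 -> no constraint.
  x4: nu = 1/4 > 0 -> no constraint.
  x5: nu = 2/3 > 0 -> no constraint.
  x6: nu = 0, mu = 2 > 0 -> violates mu << nu.
The atom(s) x2, x6 violate the condition (nu = 0 but mu > 0). Therefore mu is NOT absolutely continuous w.r.t. nu.

no


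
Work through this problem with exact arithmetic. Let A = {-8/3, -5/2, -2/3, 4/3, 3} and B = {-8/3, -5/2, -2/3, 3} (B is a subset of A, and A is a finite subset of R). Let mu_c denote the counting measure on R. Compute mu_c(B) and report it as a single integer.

Counting measure assigns mu_c(E) = |E| (number of elements) when E is finite.
B has 4 element(s), so mu_c(B) = 4.

4


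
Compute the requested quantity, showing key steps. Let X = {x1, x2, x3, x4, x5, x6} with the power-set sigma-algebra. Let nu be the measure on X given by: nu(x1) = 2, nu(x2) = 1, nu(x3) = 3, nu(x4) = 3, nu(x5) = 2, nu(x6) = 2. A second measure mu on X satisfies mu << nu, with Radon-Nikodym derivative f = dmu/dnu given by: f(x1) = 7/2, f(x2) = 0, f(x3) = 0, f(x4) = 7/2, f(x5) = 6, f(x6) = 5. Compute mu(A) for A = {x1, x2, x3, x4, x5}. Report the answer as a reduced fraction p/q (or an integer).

By the defining property of the Radon-Nikodym derivative, for every measurable set A,
  mu(A) = integral_A f dnu.
Since nu is a discrete measure concentrated on the atoms of X, the integral over A reduces to the sum
  mu(A) = sum_{x in A} f(x) * nu({x}).
Computing each term:
  x1: f(x1) * nu(x1) = 7/2 * 2 = 7.
  x2: f(x2) * nu(x2) = 0 * 1 = 0.
  x3: f(x3) * nu(x3) = 0 * 3 = 0.
  x4: f(x4) * nu(x4) = 7/2 * 3 = 21/2.
  x5: f(x5) * nu(x5) = 6 * 2 = 12.
Summing: mu(A) = 7 + 0 + 0 + 21/2 + 12 = 59/2.

59/2


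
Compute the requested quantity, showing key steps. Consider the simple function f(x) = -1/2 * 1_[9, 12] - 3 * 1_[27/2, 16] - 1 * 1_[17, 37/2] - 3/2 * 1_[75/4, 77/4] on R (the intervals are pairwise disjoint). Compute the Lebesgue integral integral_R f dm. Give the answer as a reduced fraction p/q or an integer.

For a simple function f = sum_i c_i * 1_{A_i} with disjoint A_i,
  integral f dm = sum_i c_i * m(A_i).
Lengths of the A_i:
  m(A_1) = 12 - 9 = 3.
  m(A_2) = 16 - 27/2 = 5/2.
  m(A_3) = 37/2 - 17 = 3/2.
  m(A_4) = 77/4 - 75/4 = 1/2.
Contributions c_i * m(A_i):
  (-1/2) * (3) = -3/2.
  (-3) * (5/2) = -15/2.
  (-1) * (3/2) = -3/2.
  (-3/2) * (1/2) = -3/4.
Total: -3/2 - 15/2 - 3/2 - 3/4 = -45/4.

-45/4


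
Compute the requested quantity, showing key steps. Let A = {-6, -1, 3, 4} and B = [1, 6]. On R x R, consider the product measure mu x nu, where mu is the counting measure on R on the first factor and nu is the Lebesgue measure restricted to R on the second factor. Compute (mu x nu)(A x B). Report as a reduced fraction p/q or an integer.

For a measurable rectangle A x B, the product measure satisfies
  (mu x nu)(A x B) = mu(A) * nu(B).
  mu(A) = 4.
  nu(B) = 5.
  (mu x nu)(A x B) = 4 * 5 = 20.

20


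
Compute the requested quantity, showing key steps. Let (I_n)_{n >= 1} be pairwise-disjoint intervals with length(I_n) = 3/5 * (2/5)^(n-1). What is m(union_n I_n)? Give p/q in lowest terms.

By countable additivity of the Lebesgue measure on pairwise disjoint measurable sets,
  m(union_{n >= 1} I_n) = sum_{n >= 1} m(I_n) = sum_{n >= 1} a * r^(n-1),
  with a = 3/5 and r = 2/5.
Since 0 < r = 2/5 < 1, the geometric series converges:
  sum_{n >= 1} a * r^(n-1) = a / (1 - r).
  = 3/5 / (1 - 2/5)
  = 3/5 / (3/5)
  = 1.

1


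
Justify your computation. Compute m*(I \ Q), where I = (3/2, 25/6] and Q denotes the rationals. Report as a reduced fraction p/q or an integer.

The interval I = (3/2, 25/6] has m(I) = 25/6 - 3/2 = 8/3 (endpoints are measure-zero, so open/closed/half-open agree). Write I = (I cap Q) u (I \ Q). The rationals in I are countable, so m*(I cap Q) = 0 (cover each rational by intervals whose total length is arbitrarily small). By countable subadditivity m*(I) <= m*(I cap Q) + m*(I \ Q), hence m*(I \ Q) >= m(I) = 8/3. The reverse inequality m*(I \ Q) <= m*(I) = 8/3 is trivial since (I \ Q) is a subset of I. Therefore m*(I \ Q) = 8/3.

8/3


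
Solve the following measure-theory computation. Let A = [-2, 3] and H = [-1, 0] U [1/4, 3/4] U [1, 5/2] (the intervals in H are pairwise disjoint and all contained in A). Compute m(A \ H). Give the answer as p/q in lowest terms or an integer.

The ambient interval has length m(A) = 3 - (-2) = 5.
Since the holes are disjoint and sit inside A, by finite additivity
  m(H) = sum_i (b_i - a_i), and m(A \ H) = m(A) - m(H).
Computing the hole measures:
  m(H_1) = 0 - (-1) = 1.
  m(H_2) = 3/4 - 1/4 = 1/2.
  m(H_3) = 5/2 - 1 = 3/2.
Summed: m(H) = 1 + 1/2 + 3/2 = 3.
So m(A \ H) = 5 - 3 = 2.

2


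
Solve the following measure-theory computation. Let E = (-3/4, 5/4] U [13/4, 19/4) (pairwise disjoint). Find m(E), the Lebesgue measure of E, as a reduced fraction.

For pairwise disjoint intervals, m(union_i I_i) = sum_i m(I_i),
and m is invariant under swapping open/closed endpoints (single points have measure 0).
So m(E) = sum_i (b_i - a_i).
  I_1 has length 5/4 - (-3/4) = 2.
  I_2 has length 19/4 - 13/4 = 3/2.
Summing:
  m(E) = 2 + 3/2 = 7/2.

7/2


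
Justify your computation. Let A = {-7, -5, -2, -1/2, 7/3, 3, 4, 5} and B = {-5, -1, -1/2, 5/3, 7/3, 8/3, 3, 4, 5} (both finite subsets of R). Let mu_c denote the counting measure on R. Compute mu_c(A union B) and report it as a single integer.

Counting measure on a finite set equals cardinality. By inclusion-exclusion, |A union B| = |A| + |B| - |A cap B|.
|A| = 8, |B| = 9, |A cap B| = 6.
So mu_c(A union B) = 8 + 9 - 6 = 11.

11


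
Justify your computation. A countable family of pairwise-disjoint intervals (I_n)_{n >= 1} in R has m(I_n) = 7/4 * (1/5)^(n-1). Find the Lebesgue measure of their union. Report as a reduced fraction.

By countable additivity of the Lebesgue measure on pairwise disjoint measurable sets,
  m(union_{n >= 1} I_n) = sum_{n >= 1} m(I_n) = sum_{n >= 1} a * r^(n-1),
  with a = 7/4 and r = 1/5.
Since 0 < r = 1/5 < 1, the geometric series converges:
  sum_{n >= 1} a * r^(n-1) = a / (1 - r).
  = 7/4 / (1 - 1/5)
  = 7/4 / (4/5)
  = 35/16.

35/16


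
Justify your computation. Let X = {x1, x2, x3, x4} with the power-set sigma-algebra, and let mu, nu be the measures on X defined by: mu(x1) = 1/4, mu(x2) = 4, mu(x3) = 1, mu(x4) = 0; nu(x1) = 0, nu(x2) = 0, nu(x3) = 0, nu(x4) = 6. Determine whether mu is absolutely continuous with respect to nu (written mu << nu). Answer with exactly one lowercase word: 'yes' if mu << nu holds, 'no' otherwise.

mu << nu means: every nu-null measurable set is also mu-null; equivalently, for every atom x, if nu({x}) = 0 then mu({x}) = 0.
Checking each atom:
  x1: nu = 0, mu = 1/4 > 0 -> violates mu << nu.
  x2: nu = 0, mu = 4 > 0 -> violates mu << nu.
  x3: nu = 0, mu = 1 > 0 -> violates mu << nu.
  x4: nu = 6 > 0 -> no constraint.
The atom(s) x1, x2, x3 violate the condition (nu = 0 but mu > 0). Therefore mu is NOT absolutely continuous w.r.t. nu.

no


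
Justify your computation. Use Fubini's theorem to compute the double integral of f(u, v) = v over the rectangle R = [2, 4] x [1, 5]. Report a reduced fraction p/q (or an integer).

f(u, v) is a tensor product of a function of u and a function of v, and both factors are bounded continuous (hence Lebesgue integrable) on the rectangle, so Fubini's theorem applies:
  integral_R f d(m x m) = (integral_a1^b1 1 du) * (integral_a2^b2 v dv).
Inner integral in u: integral_{2}^{4} 1 du = (4^1 - 2^1)/1
  = 2.
Inner integral in v: integral_{1}^{5} v dv = (5^2 - 1^2)/2
  = 12.
Product: (2) * (12) = 24.

24


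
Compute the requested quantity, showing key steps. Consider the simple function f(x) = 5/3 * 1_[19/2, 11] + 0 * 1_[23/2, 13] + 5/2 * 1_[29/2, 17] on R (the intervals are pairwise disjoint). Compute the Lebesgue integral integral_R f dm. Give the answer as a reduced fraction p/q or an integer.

For a simple function f = sum_i c_i * 1_{A_i} with disjoint A_i,
  integral f dm = sum_i c_i * m(A_i).
Lengths of the A_i:
  m(A_1) = 11 - 19/2 = 3/2.
  m(A_2) = 13 - 23/2 = 3/2.
  m(A_3) = 17 - 29/2 = 5/2.
Contributions c_i * m(A_i):
  (5/3) * (3/2) = 5/2.
  (0) * (3/2) = 0.
  (5/2) * (5/2) = 25/4.
Total: 5/2 + 0 + 25/4 = 35/4.

35/4


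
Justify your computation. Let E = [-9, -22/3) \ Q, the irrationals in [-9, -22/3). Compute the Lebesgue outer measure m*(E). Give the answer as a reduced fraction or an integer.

The interval I = [-9, -22/3) has m(I) = -22/3 - (-9) = 5/3 (endpoints are measure-zero, so open/closed/half-open agree). Write I = (I cap Q) u (I \ Q). The rationals in I are countable, so m*(I cap Q) = 0 (cover each rational by intervals whose total length is arbitrarily small). By countable subadditivity m*(I) <= m*(I cap Q) + m*(I \ Q), hence m*(I \ Q) >= m(I) = 5/3. The reverse inequality m*(I \ Q) <= m*(I) = 5/3 is trivial since (I \ Q) is a subset of I. Therefore m*(I \ Q) = 5/3.

5/3


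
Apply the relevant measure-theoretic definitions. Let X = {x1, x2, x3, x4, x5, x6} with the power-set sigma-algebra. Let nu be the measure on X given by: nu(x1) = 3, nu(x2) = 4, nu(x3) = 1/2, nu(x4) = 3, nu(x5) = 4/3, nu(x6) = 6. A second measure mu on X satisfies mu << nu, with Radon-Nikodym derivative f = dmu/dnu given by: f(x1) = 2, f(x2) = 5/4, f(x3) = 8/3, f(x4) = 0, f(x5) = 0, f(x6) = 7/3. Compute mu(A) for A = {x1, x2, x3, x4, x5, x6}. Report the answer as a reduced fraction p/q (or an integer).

By the defining property of the Radon-Nikodym derivative, for every measurable set A,
  mu(A) = integral_A f dnu.
Since nu is a discrete measure concentrated on the atoms of X, the integral over A reduces to the sum
  mu(A) = sum_{x in A} f(x) * nu({x}).
Computing each term:
  x1: f(x1) * nu(x1) = 2 * 3 = 6.
  x2: f(x2) * nu(x2) = 5/4 * 4 = 5.
  x3: f(x3) * nu(x3) = 8/3 * 1/2 = 4/3.
  x4: f(x4) * nu(x4) = 0 * 3 = 0.
  x5: f(x5) * nu(x5) = 0 * 4/3 = 0.
  x6: f(x6) * nu(x6) = 7/3 * 6 = 14.
Summing: mu(A) = 6 + 5 + 4/3 + 0 + 0 + 14 = 79/3.

79/3


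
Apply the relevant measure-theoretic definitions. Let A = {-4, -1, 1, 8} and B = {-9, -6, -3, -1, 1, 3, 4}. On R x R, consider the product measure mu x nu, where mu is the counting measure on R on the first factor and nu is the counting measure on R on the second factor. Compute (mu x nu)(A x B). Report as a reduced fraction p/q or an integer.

For a measurable rectangle A x B, the product measure satisfies
  (mu x nu)(A x B) = mu(A) * nu(B).
  mu(A) = 4.
  nu(B) = 7.
  (mu x nu)(A x B) = 4 * 7 = 28.

28


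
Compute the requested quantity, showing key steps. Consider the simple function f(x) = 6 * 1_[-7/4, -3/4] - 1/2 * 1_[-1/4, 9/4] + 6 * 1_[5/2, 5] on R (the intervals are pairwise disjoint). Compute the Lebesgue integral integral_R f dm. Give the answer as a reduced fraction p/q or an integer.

For a simple function f = sum_i c_i * 1_{A_i} with disjoint A_i,
  integral f dm = sum_i c_i * m(A_i).
Lengths of the A_i:
  m(A_1) = -3/4 - (-7/4) = 1.
  m(A_2) = 9/4 - (-1/4) = 5/2.
  m(A_3) = 5 - 5/2 = 5/2.
Contributions c_i * m(A_i):
  (6) * (1) = 6.
  (-1/2) * (5/2) = -5/4.
  (6) * (5/2) = 15.
Total: 6 - 5/4 + 15 = 79/4.

79/4


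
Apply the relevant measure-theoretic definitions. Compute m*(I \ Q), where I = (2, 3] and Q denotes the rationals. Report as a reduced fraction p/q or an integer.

The interval I = (2, 3] has m(I) = 3 - 2 = 1 (endpoints are measure-zero, so open/closed/half-open agree). Write I = (I cap Q) u (I \ Q). The rationals in I are countable, so m*(I cap Q) = 0 (cover each rational by intervals whose total length is arbitrarily small). By countable subadditivity m*(I) <= m*(I cap Q) + m*(I \ Q), hence m*(I \ Q) >= m(I) = 1. The reverse inequality m*(I \ Q) <= m*(I) = 1 is trivial since (I \ Q) is a subset of I. Therefore m*(I \ Q) = 1.

1


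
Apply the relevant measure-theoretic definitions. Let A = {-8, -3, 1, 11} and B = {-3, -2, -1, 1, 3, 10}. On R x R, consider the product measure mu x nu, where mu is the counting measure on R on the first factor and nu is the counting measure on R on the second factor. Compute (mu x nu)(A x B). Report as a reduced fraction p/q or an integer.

For a measurable rectangle A x B, the product measure satisfies
  (mu x nu)(A x B) = mu(A) * nu(B).
  mu(A) = 4.
  nu(B) = 6.
  (mu x nu)(A x B) = 4 * 6 = 24.

24


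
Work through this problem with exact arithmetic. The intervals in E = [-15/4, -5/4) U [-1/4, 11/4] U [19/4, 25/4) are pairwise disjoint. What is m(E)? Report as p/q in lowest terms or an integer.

For pairwise disjoint intervals, m(union_i I_i) = sum_i m(I_i),
and m is invariant under swapping open/closed endpoints (single points have measure 0).
So m(E) = sum_i (b_i - a_i).
  I_1 has length -5/4 - (-15/4) = 5/2.
  I_2 has length 11/4 - (-1/4) = 3.
  I_3 has length 25/4 - 19/4 = 3/2.
Summing:
  m(E) = 5/2 + 3 + 3/2 = 7.

7


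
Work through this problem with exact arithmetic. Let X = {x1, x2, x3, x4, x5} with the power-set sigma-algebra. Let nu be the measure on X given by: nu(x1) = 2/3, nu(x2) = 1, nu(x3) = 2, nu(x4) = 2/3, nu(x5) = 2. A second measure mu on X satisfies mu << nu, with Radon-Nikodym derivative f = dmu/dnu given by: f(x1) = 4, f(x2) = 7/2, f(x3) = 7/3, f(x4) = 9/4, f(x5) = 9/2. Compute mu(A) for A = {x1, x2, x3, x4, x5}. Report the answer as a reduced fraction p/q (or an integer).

By the defining property of the Radon-Nikodym derivative, for every measurable set A,
  mu(A) = integral_A f dnu.
Since nu is a discrete measure concentrated on the atoms of X, the integral over A reduces to the sum
  mu(A) = sum_{x in A} f(x) * nu({x}).
Computing each term:
  x1: f(x1) * nu(x1) = 4 * 2/3 = 8/3.
  x2: f(x2) * nu(x2) = 7/2 * 1 = 7/2.
  x3: f(x3) * nu(x3) = 7/3 * 2 = 14/3.
  x4: f(x4) * nu(x4) = 9/4 * 2/3 = 3/2.
  x5: f(x5) * nu(x5) = 9/2 * 2 = 9.
Summing: mu(A) = 8/3 + 7/2 + 14/3 + 3/2 + 9 = 64/3.

64/3


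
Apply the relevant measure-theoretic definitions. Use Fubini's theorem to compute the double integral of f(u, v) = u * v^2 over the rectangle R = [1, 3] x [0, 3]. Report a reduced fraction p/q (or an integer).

f(u, v) is a tensor product of a function of u and a function of v, and both factors are bounded continuous (hence Lebesgue integrable) on the rectangle, so Fubini's theorem applies:
  integral_R f d(m x m) = (integral_a1^b1 u du) * (integral_a2^b2 v^2 dv).
Inner integral in u: integral_{1}^{3} u du = (3^2 - 1^2)/2
  = 4.
Inner integral in v: integral_{0}^{3} v^2 dv = (3^3 - 0^3)/3
  = 9.
Product: (4) * (9) = 36.

36


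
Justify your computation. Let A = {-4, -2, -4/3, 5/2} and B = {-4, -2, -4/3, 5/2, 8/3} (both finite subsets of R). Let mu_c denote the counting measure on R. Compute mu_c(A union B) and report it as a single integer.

Counting measure on a finite set equals cardinality. By inclusion-exclusion, |A union B| = |A| + |B| - |A cap B|.
|A| = 4, |B| = 5, |A cap B| = 4.
So mu_c(A union B) = 4 + 5 - 4 = 5.

5


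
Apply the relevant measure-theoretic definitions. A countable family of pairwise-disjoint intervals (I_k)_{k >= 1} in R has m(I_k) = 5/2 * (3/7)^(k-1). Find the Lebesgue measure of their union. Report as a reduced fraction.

By countable additivity of the Lebesgue measure on pairwise disjoint measurable sets,
  m(union_{k >= 1} I_k) = sum_{k >= 1} m(I_k) = sum_{k >= 1} a * r^(k-1),
  with a = 5/2 and r = 3/7.
Since 0 < r = 3/7 < 1, the geometric series converges:
  sum_{k >= 1} a * r^(k-1) = a / (1 - r).
  = 5/2 / (1 - 3/7)
  = 5/2 / (4/7)
  = 35/8.

35/8


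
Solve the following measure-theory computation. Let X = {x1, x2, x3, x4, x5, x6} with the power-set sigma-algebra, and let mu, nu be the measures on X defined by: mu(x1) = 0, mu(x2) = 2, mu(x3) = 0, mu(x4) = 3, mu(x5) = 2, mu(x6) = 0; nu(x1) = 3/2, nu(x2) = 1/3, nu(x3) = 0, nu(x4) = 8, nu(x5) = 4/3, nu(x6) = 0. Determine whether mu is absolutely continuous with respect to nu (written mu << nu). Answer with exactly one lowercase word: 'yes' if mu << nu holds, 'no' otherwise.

mu << nu means: every nu-null measurable set is also mu-null; equivalently, for every atom x, if nu({x}) = 0 then mu({x}) = 0.
Checking each atom:
  x1: nu = 3/2 > 0 -> no constraint.
  x2: nu = 1/3 > 0 -> no constraint.
  x3: nu = 0, mu = 0 -> consistent with mu << nu.
  x4: nu = 8 > 0 -> no constraint.
  x5: nu = 4/3 > 0 -> no constraint.
  x6: nu = 0, mu = 0 -> consistent with mu << nu.
No atom violates the condition. Therefore mu << nu.

yes


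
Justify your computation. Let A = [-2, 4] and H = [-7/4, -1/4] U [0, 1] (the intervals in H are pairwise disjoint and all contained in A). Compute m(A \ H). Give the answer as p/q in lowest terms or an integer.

The ambient interval has length m(A) = 4 - (-2) = 6.
Since the holes are disjoint and sit inside A, by finite additivity
  m(H) = sum_i (b_i - a_i), and m(A \ H) = m(A) - m(H).
Computing the hole measures:
  m(H_1) = -1/4 - (-7/4) = 3/2.
  m(H_2) = 1 - 0 = 1.
Summed: m(H) = 3/2 + 1 = 5/2.
So m(A \ H) = 6 - 5/2 = 7/2.

7/2


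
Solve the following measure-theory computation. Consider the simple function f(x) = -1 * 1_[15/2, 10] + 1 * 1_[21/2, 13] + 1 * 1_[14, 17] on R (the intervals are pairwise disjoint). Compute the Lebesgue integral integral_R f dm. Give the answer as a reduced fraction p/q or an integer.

For a simple function f = sum_i c_i * 1_{A_i} with disjoint A_i,
  integral f dm = sum_i c_i * m(A_i).
Lengths of the A_i:
  m(A_1) = 10 - 15/2 = 5/2.
  m(A_2) = 13 - 21/2 = 5/2.
  m(A_3) = 17 - 14 = 3.
Contributions c_i * m(A_i):
  (-1) * (5/2) = -5/2.
  (1) * (5/2) = 5/2.
  (1) * (3) = 3.
Total: -5/2 + 5/2 + 3 = 3.

3


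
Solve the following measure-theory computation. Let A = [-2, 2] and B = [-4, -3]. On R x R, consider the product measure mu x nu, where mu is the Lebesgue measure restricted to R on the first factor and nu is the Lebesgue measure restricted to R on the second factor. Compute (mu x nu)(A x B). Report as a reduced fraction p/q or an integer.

For a measurable rectangle A x B, the product measure satisfies
  (mu x nu)(A x B) = mu(A) * nu(B).
  mu(A) = 4.
  nu(B) = 1.
  (mu x nu)(A x B) = 4 * 1 = 4.

4


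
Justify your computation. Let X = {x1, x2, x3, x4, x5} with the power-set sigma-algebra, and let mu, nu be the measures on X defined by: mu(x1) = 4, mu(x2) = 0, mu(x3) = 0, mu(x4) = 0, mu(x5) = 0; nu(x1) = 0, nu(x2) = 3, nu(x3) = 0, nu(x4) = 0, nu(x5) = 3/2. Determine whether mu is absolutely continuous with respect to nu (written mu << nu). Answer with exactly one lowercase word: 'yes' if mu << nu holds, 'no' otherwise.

mu << nu means: every nu-null measurable set is also mu-null; equivalently, for every atom x, if nu({x}) = 0 then mu({x}) = 0.
Checking each atom:
  x1: nu = 0, mu = 4 > 0 -> violates mu << nu.
  x2: nu = 3 > 0 -> no constraint.
  x3: nu = 0, mu = 0 -> consistent with mu << nu.
  x4: nu = 0, mu = 0 -> consistent with mu << nu.
  x5: nu = 3/2 > 0 -> no constraint.
The atom(s) x1 violate the condition (nu = 0 but mu > 0). Therefore mu is NOT absolutely continuous w.r.t. nu.

no


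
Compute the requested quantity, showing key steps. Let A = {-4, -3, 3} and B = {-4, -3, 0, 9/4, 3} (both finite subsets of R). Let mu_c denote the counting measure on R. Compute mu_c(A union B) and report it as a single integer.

Counting measure on a finite set equals cardinality. By inclusion-exclusion, |A union B| = |A| + |B| - |A cap B|.
|A| = 3, |B| = 5, |A cap B| = 3.
So mu_c(A union B) = 3 + 5 - 3 = 5.

5


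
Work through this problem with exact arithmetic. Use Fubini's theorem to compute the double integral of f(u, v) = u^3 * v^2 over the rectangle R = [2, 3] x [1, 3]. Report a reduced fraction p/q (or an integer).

f(u, v) is a tensor product of a function of u and a function of v, and both factors are bounded continuous (hence Lebesgue integrable) on the rectangle, so Fubini's theorem applies:
  integral_R f d(m x m) = (integral_a1^b1 u^3 du) * (integral_a2^b2 v^2 dv).
Inner integral in u: integral_{2}^{3} u^3 du = (3^4 - 2^4)/4
  = 65/4.
Inner integral in v: integral_{1}^{3} v^2 dv = (3^3 - 1^3)/3
  = 26/3.
Product: (65/4) * (26/3) = 845/6.

845/6


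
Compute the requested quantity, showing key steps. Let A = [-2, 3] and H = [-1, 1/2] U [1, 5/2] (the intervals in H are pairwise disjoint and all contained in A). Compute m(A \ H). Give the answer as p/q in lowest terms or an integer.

The ambient interval has length m(A) = 3 - (-2) = 5.
Since the holes are disjoint and sit inside A, by finite additivity
  m(H) = sum_i (b_i - a_i), and m(A \ H) = m(A) - m(H).
Computing the hole measures:
  m(H_1) = 1/2 - (-1) = 3/2.
  m(H_2) = 5/2 - 1 = 3/2.
Summed: m(H) = 3/2 + 3/2 = 3.
So m(A \ H) = 5 - 3 = 2.

2


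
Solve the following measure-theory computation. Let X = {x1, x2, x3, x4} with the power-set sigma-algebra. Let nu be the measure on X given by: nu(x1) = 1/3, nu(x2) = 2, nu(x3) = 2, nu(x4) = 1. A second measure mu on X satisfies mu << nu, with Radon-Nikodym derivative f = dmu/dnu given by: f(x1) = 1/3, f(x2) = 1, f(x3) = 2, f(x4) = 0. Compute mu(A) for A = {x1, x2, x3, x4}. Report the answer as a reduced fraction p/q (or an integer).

By the defining property of the Radon-Nikodym derivative, for every measurable set A,
  mu(A) = integral_A f dnu.
Since nu is a discrete measure concentrated on the atoms of X, the integral over A reduces to the sum
  mu(A) = sum_{x in A} f(x) * nu({x}).
Computing each term:
  x1: f(x1) * nu(x1) = 1/3 * 1/3 = 1/9.
  x2: f(x2) * nu(x2) = 1 * 2 = 2.
  x3: f(x3) * nu(x3) = 2 * 2 = 4.
  x4: f(x4) * nu(x4) = 0 * 1 = 0.
Summing: mu(A) = 1/9 + 2 + 4 + 0 = 55/9.

55/9


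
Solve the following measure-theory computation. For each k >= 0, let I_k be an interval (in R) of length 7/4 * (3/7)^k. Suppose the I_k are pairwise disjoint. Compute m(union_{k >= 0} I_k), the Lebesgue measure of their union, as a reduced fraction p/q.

By countable additivity of the Lebesgue measure on pairwise disjoint measurable sets,
  m(union_{k >= 0} I_k) = sum_{k >= 0} m(I_k) = sum_{k >= 0} a * r^k,
  with a = 7/4 and r = 3/7.
Since 0 < r = 3/7 < 1, the geometric series converges:
  sum_{k >= 0} a * r^k = a / (1 - r).
  = 7/4 / (1 - 3/7)
  = 7/4 / (4/7)
  = 49/16.

49/16


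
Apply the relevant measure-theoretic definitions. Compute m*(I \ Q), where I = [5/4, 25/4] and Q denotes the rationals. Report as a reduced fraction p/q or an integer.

The interval I = [5/4, 25/4] has m(I) = 25/4 - 5/4 = 5 (endpoints are measure-zero, so open/closed/half-open agree). Write I = (I cap Q) u (I \ Q). The rationals in I are countable, so m*(I cap Q) = 0 (cover each rational by intervals whose total length is arbitrarily small). By countable subadditivity m*(I) <= m*(I cap Q) + m*(I \ Q), hence m*(I \ Q) >= m(I) = 5. The reverse inequality m*(I \ Q) <= m*(I) = 5 is trivial since (I \ Q) is a subset of I. Therefore m*(I \ Q) = 5.

5


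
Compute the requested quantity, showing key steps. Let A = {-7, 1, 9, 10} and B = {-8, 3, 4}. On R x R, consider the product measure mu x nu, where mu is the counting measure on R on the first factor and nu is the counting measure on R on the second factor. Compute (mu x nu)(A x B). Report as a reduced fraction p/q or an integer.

For a measurable rectangle A x B, the product measure satisfies
  (mu x nu)(A x B) = mu(A) * nu(B).
  mu(A) = 4.
  nu(B) = 3.
  (mu x nu)(A x B) = 4 * 3 = 12.

12


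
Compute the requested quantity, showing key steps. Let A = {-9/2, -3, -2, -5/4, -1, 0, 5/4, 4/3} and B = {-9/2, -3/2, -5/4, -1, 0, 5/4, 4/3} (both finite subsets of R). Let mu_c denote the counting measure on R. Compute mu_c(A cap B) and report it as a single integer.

Counting measure on a finite set equals cardinality. mu_c(A cap B) = |A cap B| (elements appearing in both).
Enumerating the elements of A that also lie in B gives 6 element(s).
So mu_c(A cap B) = 6.

6


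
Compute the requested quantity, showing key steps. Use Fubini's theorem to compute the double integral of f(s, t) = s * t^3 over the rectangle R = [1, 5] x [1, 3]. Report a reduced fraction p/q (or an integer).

f(s, t) is a tensor product of a function of s and a function of t, and both factors are bounded continuous (hence Lebesgue integrable) on the rectangle, so Fubini's theorem applies:
  integral_R f d(m x m) = (integral_a1^b1 s ds) * (integral_a2^b2 t^3 dt).
Inner integral in s: integral_{1}^{5} s ds = (5^2 - 1^2)/2
  = 12.
Inner integral in t: integral_{1}^{3} t^3 dt = (3^4 - 1^4)/4
  = 20.
Product: (12) * (20) = 240.

240


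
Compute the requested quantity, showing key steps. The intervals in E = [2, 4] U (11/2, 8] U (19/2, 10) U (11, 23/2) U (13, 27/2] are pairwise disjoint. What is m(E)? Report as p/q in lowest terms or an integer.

For pairwise disjoint intervals, m(union_i I_i) = sum_i m(I_i),
and m is invariant under swapping open/closed endpoints (single points have measure 0).
So m(E) = sum_i (b_i - a_i).
  I_1 has length 4 - 2 = 2.
  I_2 has length 8 - 11/2 = 5/2.
  I_3 has length 10 - 19/2 = 1/2.
  I_4 has length 23/2 - 11 = 1/2.
  I_5 has length 27/2 - 13 = 1/2.
Summing:
  m(E) = 2 + 5/2 + 1/2 + 1/2 + 1/2 = 6.

6


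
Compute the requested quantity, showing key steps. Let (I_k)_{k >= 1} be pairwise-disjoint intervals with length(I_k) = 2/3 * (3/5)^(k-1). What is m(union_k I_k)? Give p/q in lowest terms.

By countable additivity of the Lebesgue measure on pairwise disjoint measurable sets,
  m(union_{k >= 1} I_k) = sum_{k >= 1} m(I_k) = sum_{k >= 1} a * r^(k-1),
  with a = 2/3 and r = 3/5.
Since 0 < r = 3/5 < 1, the geometric series converges:
  sum_{k >= 1} a * r^(k-1) = a / (1 - r).
  = 2/3 / (1 - 3/5)
  = 2/3 / (2/5)
  = 5/3.

5/3


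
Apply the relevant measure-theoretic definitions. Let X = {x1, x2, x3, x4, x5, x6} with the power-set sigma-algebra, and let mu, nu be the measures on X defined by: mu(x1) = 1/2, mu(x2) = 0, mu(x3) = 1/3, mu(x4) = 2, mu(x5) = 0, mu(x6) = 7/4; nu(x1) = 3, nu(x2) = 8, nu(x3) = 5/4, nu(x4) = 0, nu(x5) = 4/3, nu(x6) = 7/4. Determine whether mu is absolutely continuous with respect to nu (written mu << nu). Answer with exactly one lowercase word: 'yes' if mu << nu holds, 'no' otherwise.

mu << nu means: every nu-null measurable set is also mu-null; equivalently, for every atom x, if nu({x}) = 0 then mu({x}) = 0.
Checking each atom:
  x1: nu = 3 > 0 -> no constraint.
  x2: nu = 8 > 0 -> no constraint.
  x3: nu = 5/4 > 0 -> no constraint.
  x4: nu = 0, mu = 2 > 0 -> violates mu << nu.
  x5: nu = 4/3 > 0 -> no constraint.
  x6: nu = 7/4 > 0 -> no constraint.
The atom(s) x4 violate the condition (nu = 0 but mu > 0). Therefore mu is NOT absolutely continuous w.r.t. nu.

no
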